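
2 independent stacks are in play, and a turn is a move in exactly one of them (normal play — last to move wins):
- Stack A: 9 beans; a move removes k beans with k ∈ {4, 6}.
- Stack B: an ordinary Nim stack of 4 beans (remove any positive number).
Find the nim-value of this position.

6

For stack A, compute g(0), g(1), … with moves {4, 6}:
g(0) = mex{} = 0
g(1) = mex{} = 0
g(2) = mex{} = 0
g(3) = mex{} = 0
g(4) = mex{0} = 1
g(5) = mex{0} = 1
g(6) = mex{0} = 1
g(7) = mex{0} = 1
g(8) = mex{0,1} = 2
g(9) = mex{0,1} = 2
So g(9) = 2.
Stack B is a plain Nim stack of size 4, so its Grundy value is 4.
By the Sprague-Grundy theorem, the Grundy value of a sum of independent games is the XOR of the component values.
Combined value = 2 XOR 4 = 6.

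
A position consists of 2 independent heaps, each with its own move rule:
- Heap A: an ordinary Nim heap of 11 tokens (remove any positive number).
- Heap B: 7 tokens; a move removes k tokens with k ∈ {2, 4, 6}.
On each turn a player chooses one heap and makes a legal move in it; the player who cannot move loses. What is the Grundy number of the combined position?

Heap A is a plain Nim heap of size 11, so its Grundy value is 11.
Grundy values for heap B (subtraction set {2, 4, 6}):
g(0) = mex{} = 0
g(1) = mex{} = 0
g(2) = mex{0} = 1
g(3) = mex{0} = 1
g(4) = mex{0,1} = 2
g(5) = mex{0,1} = 2
g(6) = mex{0,1,2} = 3
g(7) = mex{0,1,2} = 3
So g(7) = 3.
The value of a disjunctive sum is the nim-sum of the parts.
Combined value = 11 XOR 3 = 8.

8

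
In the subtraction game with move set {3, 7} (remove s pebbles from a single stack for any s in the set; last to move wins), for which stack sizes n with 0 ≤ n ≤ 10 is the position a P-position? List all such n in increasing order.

0, 1, 2, 6, 10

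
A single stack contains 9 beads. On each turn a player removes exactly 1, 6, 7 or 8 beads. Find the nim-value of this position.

Build the Grundy sequence with g(k) = mex{g(k−s) : s ∈ {1, 6, 7, 8}, s ≤ k}:
k:     0  1  2  3  4  5  6  7  8  9
g(k):  0  1  0  1  0  1  2  3  2  3
So g(9) = 3.

3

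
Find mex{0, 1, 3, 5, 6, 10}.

2

The values 0, 1 are all present; 2 is the first non-negative integer missing from the set.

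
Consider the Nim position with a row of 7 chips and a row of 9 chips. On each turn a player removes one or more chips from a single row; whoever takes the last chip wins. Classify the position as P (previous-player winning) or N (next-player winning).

N-position

In binary:
  0111  (7)
  1001  (9)
  ----
  1110  (14)
The nim-sum is 14 ≠ 0, so this is an N-position: the player to move can win.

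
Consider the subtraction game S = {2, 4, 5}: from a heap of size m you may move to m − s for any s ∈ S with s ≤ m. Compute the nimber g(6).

Build the Grundy sequence with g(k) = mex{g(k−s) : s ∈ {2, 4, 5}, s ≤ k}:
k:     0  1  2  3  4  5  6
g(k):  0  0  1  1  2  2  3
So g(6) = 3.

3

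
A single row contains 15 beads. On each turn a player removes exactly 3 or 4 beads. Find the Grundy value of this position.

Build the Grundy sequence with g(k) = mex{g(k−s) : s ∈ {3, 4}, s ≤ k}:
k:     0  1  2  3  4  5  6  7  8  9 10 11 12 13 14 15
g(k):  0  0  0  1  1  1  2  0  0  0  1  1  1  2  0  0
So g(15) = 0.

0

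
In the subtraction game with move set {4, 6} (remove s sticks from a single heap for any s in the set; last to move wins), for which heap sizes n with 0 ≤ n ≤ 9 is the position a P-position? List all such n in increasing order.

Compute g(0), g(1), … for moves {4, 6}:
g(0) = mex{} = 0
g(1) = mex{} = 0
g(2) = mex{} = 0
g(3) = mex{} = 0
g(4) = mex{0} = 1
g(5) = mex{0} = 1
g(6) = mex{0} = 1
g(7) = mex{0} = 1
g(8) = mex{0,1} = 2
g(9) = mex{0,1} = 2
The P-positions (g = 0) in 0..9 are 0, 1, 2, 3.

0, 1, 2, 3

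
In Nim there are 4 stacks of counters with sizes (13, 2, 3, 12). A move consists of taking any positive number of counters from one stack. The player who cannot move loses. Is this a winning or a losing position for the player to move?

Losing position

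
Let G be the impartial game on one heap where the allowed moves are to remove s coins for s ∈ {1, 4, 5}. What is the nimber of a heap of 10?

Compute g(0), g(1), … for moves {1, 4, 5}:
k:     0  1  2  3  4  5  6  7  8  9 10
g(k):  0  1  0  1  2  3  2  3  0  1  0
So g(10) = 0.

0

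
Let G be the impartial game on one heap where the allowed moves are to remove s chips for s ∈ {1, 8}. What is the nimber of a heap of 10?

1

Build the Grundy sequence with g(k) = mex{g(k−s) : s ∈ {1, 8}, s ≤ k}:
g(0) = mex{} = 0
g(1) = mex{0} = 1
g(2) = mex{1} = 0
g(3) = mex{0} = 1
g(4) = mex{1} = 0
g(5) = mex{0} = 1
g(6) = mex{1} = 0
g(7) = mex{0} = 1
g(8) = mex{0,1} = 2
g(9) = mex{1,2} = 0
g(10) = mex{0} = 1
So g(10) = 1.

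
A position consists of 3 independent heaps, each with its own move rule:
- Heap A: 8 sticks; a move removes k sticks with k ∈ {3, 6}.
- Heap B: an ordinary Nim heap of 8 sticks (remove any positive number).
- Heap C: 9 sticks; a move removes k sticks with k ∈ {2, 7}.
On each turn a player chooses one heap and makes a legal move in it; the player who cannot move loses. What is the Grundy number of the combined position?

10

For heap A, compute g(0), g(1), … with moves {3, 6}:
g(0) = mex{} = 0
g(1) = mex{} = 0
g(2) = mex{} = 0
g(3) = mex{0} = 1
g(4) = mex{0} = 1
g(5) = mex{0} = 1
g(6) = mex{0,1} = 2
g(7) = mex{0,1} = 2
g(8) = mex{0,1} = 2
So g(8) = 2.
Heap B is a plain Nim heap of size 8, so its Grundy value is 8.
For heap C, compute g(0), g(1), … with moves {2, 7}:
k:     0  1  2  3  4  5  6  7  8  9
g(k):  0  0  1  1  0  0  1  1  2  0
So g(9) = 0.
The value of a disjunctive sum is the nim-sum of the parts.
Combined value = 2 XOR 8 XOR 0 = 10.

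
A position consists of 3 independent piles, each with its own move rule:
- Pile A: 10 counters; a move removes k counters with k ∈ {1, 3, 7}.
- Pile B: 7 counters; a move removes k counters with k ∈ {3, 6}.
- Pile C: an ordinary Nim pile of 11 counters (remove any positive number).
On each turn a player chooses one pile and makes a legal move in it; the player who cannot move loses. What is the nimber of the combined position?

9

Grundy values for pile A (subtraction set {1, 3, 7}):
g(0) = mex{} = 0
g(1) = mex{0} = 1
g(2) = mex{1} = 0
g(3) = mex{0} = 1
g(4) = mex{1} = 0
g(5) = mex{0} = 1
g(6) = mex{1} = 0
g(7) = mex{0} = 1
g(8) = mex{1} = 0
g(9) = mex{0} = 1
g(10) = mex{1} = 0
So g(10) = 0.
For pile B, compute g(0), g(1), … with moves {3, 6}:
g(0) = mex{} = 0
g(1) = mex{} = 0
g(2) = mex{} = 0
g(3) = mex{0} = 1
g(4) = mex{0} = 1
g(5) = mex{0} = 1
g(6) = mex{0,1} = 2
g(7) = mex{0,1} = 2
So g(7) = 2.
Pile C is a plain Nim pile of size 11, so its Grundy value is 11.
By the Sprague-Grundy theorem, the Grundy value of a sum of independent games is the XOR of the component values.
Combined value = 0 XOR 2 XOR 11 = 9.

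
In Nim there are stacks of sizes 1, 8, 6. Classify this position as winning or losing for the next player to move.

Winning position

Compute the nim-sum pairwise:
1 ⊕ 8 = 9
9 ⊕ 6 = 15
The nim-sum is 15 ≠ 0, so this is an N-position: the player to move can win.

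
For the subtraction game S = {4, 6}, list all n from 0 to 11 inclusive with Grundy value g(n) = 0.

Build the Grundy sequence with g(k) = mex{g(k−s) : s ∈ {4, 6}, s ≤ k}:
k:     0  1  2  3  4  5  6  7  8  9 10 11
g(k):  0  0  0  0  1  1  1  1  2  2  0  0
The P-positions (g = 0) in 0..11 are 0, 1, 2, 3, 10, 11.

0, 1, 2, 3, 10, 11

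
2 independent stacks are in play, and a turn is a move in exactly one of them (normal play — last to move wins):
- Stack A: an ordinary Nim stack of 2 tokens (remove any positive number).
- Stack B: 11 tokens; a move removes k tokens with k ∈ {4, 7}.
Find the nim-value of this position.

2

Stack A is a plain Nim stack of size 2, so its Grundy value is 2.
For stack B, compute g(0), g(1), … with moves {4, 7}:
g(0) = mex{} = 0
g(1) = mex{} = 0
g(2) = mex{} = 0
g(3) = mex{} = 0
g(4) = mex{0} = 1
g(5) = mex{0} = 1
g(6) = mex{0} = 1
g(7) = mex{0} = 1
g(8) = mex{0,1} = 2
g(9) = mex{0,1} = 2
g(10) = mex{0,1} = 2
g(11) = mex{1} = 0
So g(11) = 0.
The value of a disjunctive sum is the nim-sum of the parts.
Combined value = 2 ⊕ 0 = 2.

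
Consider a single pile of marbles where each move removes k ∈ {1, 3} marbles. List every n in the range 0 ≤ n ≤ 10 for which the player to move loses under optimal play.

Compute g(0), g(1), … for moves {1, 3}:
g(0) = mex{} = 0
g(1) = mex{0} = 1
g(2) = mex{1} = 0
g(3) = mex{0} = 1
g(4) = mex{1} = 0
g(5) = mex{0} = 1
g(6) = mex{1} = 0
g(7) = mex{0} = 1
g(8) = mex{1} = 0
g(9) = mex{0} = 1
g(10) = mex{1} = 0
The P-positions (g = 0) in 0..10 are 0, 2, 4, 6, 8, 10.

0, 2, 4, 6, 8, 10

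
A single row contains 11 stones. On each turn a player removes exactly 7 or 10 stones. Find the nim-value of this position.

1

Grundy values for subtraction set {7, 10}:
k:     0  1  2  3  4  5  6  7  8  9 10 11
g(k):  0  0  0  0  0  0  0  1  1  1  1  1
So g(11) = 1.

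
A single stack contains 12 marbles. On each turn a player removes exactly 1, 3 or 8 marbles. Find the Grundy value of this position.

Compute g(0), g(1), … for moves {1, 3, 8}:
k:     0  1  2  3  4  5  6  7  8  9 10 11 12
g(k):  0  1  0  1  0  1  0  1  2  3  2  0  1
So g(12) = 1.

1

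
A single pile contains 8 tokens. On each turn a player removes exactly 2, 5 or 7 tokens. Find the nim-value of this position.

2

Compute g(0), g(1), … for moves {2, 5, 7}:
k:     0  1  2  3  4  5  6  7  8
g(k):  0  0  1  1  0  2  1  3  2
So g(8) = 2.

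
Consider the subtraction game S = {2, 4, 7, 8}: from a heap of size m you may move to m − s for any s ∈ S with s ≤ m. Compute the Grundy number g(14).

Compute g(0), g(1), … for moves {2, 4, 7, 8}:
k:     0  1  2  3  4  5  6  7  8  9 10 11 12 13 14
g(k):  0  0  1  1  2  2  0  3  1  4  2  0  0  1  1
So g(14) = 1.

1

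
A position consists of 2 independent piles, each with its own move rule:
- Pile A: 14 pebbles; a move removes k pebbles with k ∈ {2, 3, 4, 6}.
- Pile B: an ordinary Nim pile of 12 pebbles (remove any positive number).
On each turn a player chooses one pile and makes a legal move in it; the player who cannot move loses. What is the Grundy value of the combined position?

For pile A, compute g(0), g(1), … with moves {2, 3, 4, 6}:
k:     0  1  2  3  4  5  6  7  8  9 10 11 12 13 14
g(k):  0  0  1  1  2  2  3  3  0  0  1  1  2  2  3
So g(14) = 3.
Pile B is a plain Nim pile of size 12, so its Grundy value is 12.
The value of a disjunctive sum is the nim-sum of the parts.
Combined value = 3 XOR 12 = 15.

15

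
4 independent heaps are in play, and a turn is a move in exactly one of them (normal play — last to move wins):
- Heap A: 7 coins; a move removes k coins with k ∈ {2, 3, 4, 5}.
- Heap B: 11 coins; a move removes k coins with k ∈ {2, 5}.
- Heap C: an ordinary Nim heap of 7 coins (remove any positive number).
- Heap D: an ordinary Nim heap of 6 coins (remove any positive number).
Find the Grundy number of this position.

1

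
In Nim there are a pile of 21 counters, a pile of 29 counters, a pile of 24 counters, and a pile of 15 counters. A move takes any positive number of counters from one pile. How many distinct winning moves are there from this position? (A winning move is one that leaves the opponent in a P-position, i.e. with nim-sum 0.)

3

Nim-sum: 21 ⊕ 29 ⊕ 24 ⊕ 15 = 31.
The overall nim-sum is X = 31. A pile of size p has a winning move iff p XOR X < p (reduce it to p XOR X).
  21: 21 XOR 31 = 10 < 21 — winning move (to 10).
  29: 29 XOR 31 = 2 < 29 — winning move (to 2).
  24: 24 XOR 31 = 7 < 24 — winning move (to 7).
  15: 15 XOR 31 = 16 ≥ 15 — no move.
That gives 3 winning moves.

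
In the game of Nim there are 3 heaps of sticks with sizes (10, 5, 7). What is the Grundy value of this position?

8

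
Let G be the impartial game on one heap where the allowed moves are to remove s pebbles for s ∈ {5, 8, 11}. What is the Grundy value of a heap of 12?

2

Build the Grundy sequence with g(k) = mex{g(k−s) : s ∈ {5, 8, 11}, s ≤ k}:
g(0) = mex{} = 0
g(1) = mex{} = 0
g(2) = mex{} = 0
g(3) = mex{} = 0
g(4) = mex{} = 0
g(5) = mex{0} = 1
g(6) = mex{0} = 1
g(7) = mex{0} = 1
g(8) = mex{0} = 1
g(9) = mex{0} = 1
g(10) = mex{0,1} = 2
g(11) = mex{0,1} = 2
g(12) = mex{0,1} = 2
So g(12) = 2.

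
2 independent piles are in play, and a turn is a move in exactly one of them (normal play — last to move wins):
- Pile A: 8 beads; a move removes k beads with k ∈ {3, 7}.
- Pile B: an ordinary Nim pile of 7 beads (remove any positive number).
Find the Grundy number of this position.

5

For pile A, compute g(0), g(1), … with moves {3, 7}:
g(0) = mex{} = 0
g(1) = mex{} = 0
g(2) = mex{} = 0
g(3) = mex{0} = 1
g(4) = mex{0} = 1
g(5) = mex{0} = 1
g(6) = mex{1} = 0
g(7) = mex{0,1} = 2
g(8) = mex{0,1} = 2
So g(8) = 2.
Pile B is a plain Nim pile of size 7, so its Grundy value is 7.
By the Sprague-Grundy theorem, the Grundy value of a sum of independent games is the XOR of the component values.
Combined value = 2 ⊕ 7 = 5.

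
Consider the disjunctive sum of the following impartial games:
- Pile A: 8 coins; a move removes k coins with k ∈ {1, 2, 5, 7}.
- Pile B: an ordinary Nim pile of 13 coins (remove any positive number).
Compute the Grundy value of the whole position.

For pile A, compute g(0), g(1), … with moves {1, 2, 5, 7}:
g(0) = mex{} = 0
g(1) = mex{0} = 1
g(2) = mex{0,1} = 2
g(3) = mex{1,2} = 0
g(4) = mex{0,2} = 1
g(5) = mex{0,1} = 2
g(6) = mex{1,2} = 0
g(7) = mex{0,2} = 1
g(8) = mex{0,1} = 2
So g(8) = 2.
Pile B is a plain Nim pile of size 13, so its Grundy value is 13.
By the Sprague-Grundy theorem, the Grundy value of a sum of independent games is the XOR of the component values.
Combined value = 2 XOR 13 = 15.

15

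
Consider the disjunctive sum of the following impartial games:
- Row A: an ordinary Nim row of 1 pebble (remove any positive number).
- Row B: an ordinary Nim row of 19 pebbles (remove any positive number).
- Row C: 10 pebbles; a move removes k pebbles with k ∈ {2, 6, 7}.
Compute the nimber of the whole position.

17

Row A is a plain Nim row of size 1, so its Grundy value is 1.
Row B is a plain Nim row of size 19, so its Grundy value is 19.
Grundy values for row C (subtraction set {2, 6, 7}):
k:     0  1  2  3  4  5  6  7  8  9 10
g(k):  0  0  1  1  0  0  1  1  2  0  3
So g(10) = 3.
The value of a disjunctive sum is the nim-sum of the parts.
Combined value = 1 XOR 19 XOR 3 = 17.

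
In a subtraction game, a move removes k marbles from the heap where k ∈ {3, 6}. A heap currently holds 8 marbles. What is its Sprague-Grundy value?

2

Compute g(0), g(1), … for moves {3, 6}:
k:     0  1  2  3  4  5  6  7  8
g(k):  0  0  0  1  1  1  2  2  2
So g(8) = 2.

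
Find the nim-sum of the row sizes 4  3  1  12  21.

Nim-sum: 4 ⊕ 3 ⊕ 1 ⊕ 12 ⊕ 21 = 31.

31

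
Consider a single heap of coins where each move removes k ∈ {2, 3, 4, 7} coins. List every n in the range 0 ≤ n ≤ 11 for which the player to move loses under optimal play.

0, 1, 6, 11

Compute g(0), g(1), … for moves {2, 3, 4, 7}:
k:     0  1  2  3  4  5  6  7  8  9 10 11
g(k):  0  0  1  1  2  2  0  3  1  4  2  0
The P-positions (g = 0) in 0..11 are 0, 1, 6, 11.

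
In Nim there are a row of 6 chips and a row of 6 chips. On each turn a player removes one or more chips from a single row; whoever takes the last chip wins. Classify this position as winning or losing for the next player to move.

Compute the nim-sum pairwise:
6 ⊕ 6 = 0
The nim-sum is 0, so this is a P-position: the player to move is in a losing position under optimal play.

Losing position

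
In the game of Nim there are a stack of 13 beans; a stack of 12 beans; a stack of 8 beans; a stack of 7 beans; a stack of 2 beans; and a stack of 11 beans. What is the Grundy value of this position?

Nim-sum: 13 XOR 12 XOR 8 XOR 7 XOR 2 XOR 11 = 7.

7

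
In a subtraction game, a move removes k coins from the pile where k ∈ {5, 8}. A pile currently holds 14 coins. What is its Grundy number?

Build the Grundy sequence with g(k) = mex{g(k−s) : s ∈ {5, 8}, s ≤ k}:
g(0) = mex{} = 0
g(1) = mex{} = 0
g(2) = mex{} = 0
g(3) = mex{} = 0
g(4) = mex{} = 0
g(5) = mex{0} = 1
g(6) = mex{0} = 1
g(7) = mex{0} = 1
g(8) = mex{0} = 1
g(9) = mex{0} = 1
g(10) = mex{0,1} = 2
g(11) = mex{0,1} = 2
g(12) = mex{0,1} = 2
g(13) = mex{1} = 0
g(14) = mex{1} = 0
So g(14) = 0.

0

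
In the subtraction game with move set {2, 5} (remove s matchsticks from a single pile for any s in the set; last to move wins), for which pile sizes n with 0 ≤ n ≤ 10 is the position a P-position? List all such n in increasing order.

0, 1, 4, 7, 8

Build the Grundy sequence with g(k) = mex{g(k−s) : s ∈ {2, 5}, s ≤ k}:
g(0) = mex{} = 0
g(1) = mex{} = 0
g(2) = mex{0} = 1
g(3) = mex{0} = 1
g(4) = mex{1} = 0
g(5) = mex{0,1} = 2
g(6) = mex{0} = 1
g(7) = mex{1,2} = 0
g(8) = mex{1} = 0
g(9) = mex{0} = 1
g(10) = mex{0,2} = 1
The P-positions (g = 0) in 0..10 are 0, 1, 4, 7, 8.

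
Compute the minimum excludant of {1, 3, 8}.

0

0 is not in the set, so the mex is 0.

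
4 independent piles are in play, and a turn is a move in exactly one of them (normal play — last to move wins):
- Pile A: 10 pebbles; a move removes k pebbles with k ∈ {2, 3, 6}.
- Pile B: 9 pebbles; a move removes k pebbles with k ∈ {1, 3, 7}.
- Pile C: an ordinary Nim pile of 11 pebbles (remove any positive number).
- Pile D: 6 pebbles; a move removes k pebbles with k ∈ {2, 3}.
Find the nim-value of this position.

For pile A, compute g(0), g(1), … with moves {2, 3, 6}:
k:     0  1  2  3  4  5  6  7  8  9 10
g(k):  0  0  1  1  2  0  3  1  2  0  0
So g(10) = 0.
Grundy values for pile B (subtraction set {1, 3, 7}):
g(0) = mex{} = 0
g(1) = mex{0} = 1
g(2) = mex{1} = 0
g(3) = mex{0} = 1
g(4) = mex{1} = 0
g(5) = mex{0} = 1
g(6) = mex{1} = 0
g(7) = mex{0} = 1
g(8) = mex{1} = 0
g(9) = mex{0} = 1
So g(9) = 1.
Pile C is a plain Nim pile of size 11, so its Grundy value is 11.
Grundy values for pile D (subtraction set {2, 3}):
k:     0  1  2  3  4  5  6
g(k):  0  0  1  1  2  0  0
So g(6) = 0.
By the Sprague-Grundy theorem, the Grundy value of a sum of independent games is the XOR of the component values.
Combined value = 0 XOR 1 XOR 11 XOR 0 = 10.

10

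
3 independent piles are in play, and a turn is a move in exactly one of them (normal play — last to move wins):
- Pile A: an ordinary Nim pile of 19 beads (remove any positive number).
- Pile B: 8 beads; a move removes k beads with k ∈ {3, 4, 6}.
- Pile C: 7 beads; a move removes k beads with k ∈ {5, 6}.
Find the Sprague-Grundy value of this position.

16

Pile A is a plain Nim pile of size 19, so its Grundy value is 19.
For pile B, compute g(0), g(1), … with moves {3, 4, 6}:
g(0) = mex{} = 0
g(1) = mex{} = 0
g(2) = mex{} = 0
g(3) = mex{0} = 1
g(4) = mex{0} = 1
g(5) = mex{0} = 1
g(6) = mex{0,1} = 2
g(7) = mex{0,1} = 2
g(8) = mex{0,1} = 2
So g(8) = 2.
For pile C, compute g(0), g(1), … with moves {5, 6}:
g(0) = mex{} = 0
g(1) = mex{} = 0
g(2) = mex{} = 0
g(3) = mex{} = 0
g(4) = mex{} = 0
g(5) = mex{0} = 1
g(6) = mex{0} = 1
g(7) = mex{0} = 1
So g(7) = 1.
By the Sprague-Grundy theorem, the Grundy value of a sum of independent games is the XOR of the component values.
Combined value = 19 ⊕ 2 ⊕ 1 = 16.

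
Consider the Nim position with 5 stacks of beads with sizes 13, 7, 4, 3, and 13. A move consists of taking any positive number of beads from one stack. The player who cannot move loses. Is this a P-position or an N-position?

Compute the nim-sum pairwise:
13 ⊕ 7 = 10
10 ⊕ 4 = 14
14 ⊕ 3 = 13
13 ⊕ 13 = 0
The nim-sum is 0, so this is a P-position: the player to move is in a losing position under optimal play.

P-position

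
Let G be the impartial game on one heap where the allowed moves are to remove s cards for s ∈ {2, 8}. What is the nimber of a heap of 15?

0

Build the Grundy sequence with g(k) = mex{g(k−s) : s ∈ {2, 8}, s ≤ k}:
k:     0  1  2  3  4  5  6  7  8  9 10 11 12 13 14 15
g(k):  0  0  1  1  0  0  1  1  2  2  0  0  1  1  0  0
So g(15) = 0.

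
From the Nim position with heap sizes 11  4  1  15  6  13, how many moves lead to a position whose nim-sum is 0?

3

In binary:
  1011  (11)
  0100  (4)
  0001  (1)
  1111  (15)
  0110  (6)
  1101  (13)
  ----
  1010  (10)
The overall nim-sum is X = 10. A heap of size p has a winning move iff p XOR X < p (reduce it to p XOR X).
  11: 11 XOR 10 = 1 < 11 — winning move (to 1).
  4: 4 XOR 10 = 14 ≥ 4 — no move.
  1: 1 XOR 10 = 11 ≥ 1 — no move.
  15: 15 XOR 10 = 5 < 15 — winning move (to 5).
  6: 6 XOR 10 = 12 ≥ 6 — no move.
  13: 13 XOR 10 = 7 < 13 — winning move (to 7).
That gives 3 winning moves.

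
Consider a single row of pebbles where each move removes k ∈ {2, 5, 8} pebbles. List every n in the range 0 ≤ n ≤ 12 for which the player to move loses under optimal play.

0, 1, 4, 7, 10, 11

Build the Grundy sequence with g(k) = mex{g(k−s) : s ∈ {2, 5, 8}, s ≤ k}:
k:     0  1  2  3  4  5  6  7  8  9 10 11 12
g(k):  0  0  1  1  0  2  1  0  2  1  0  0  1
The P-positions (g = 0) in 0..12 are 0, 1, 4, 7, 10, 11.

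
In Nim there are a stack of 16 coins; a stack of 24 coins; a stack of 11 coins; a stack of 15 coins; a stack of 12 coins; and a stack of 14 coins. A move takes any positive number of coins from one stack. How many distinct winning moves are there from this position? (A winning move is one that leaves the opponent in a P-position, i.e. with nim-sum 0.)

Nim-sum: 16 ^ 24 ^ 11 ^ 15 ^ 12 ^ 14 = 14.
The overall nim-sum is X = 14. A stack of size p has a winning move iff p XOR X < p (reduce it to p XOR X).
  16: 16 XOR 14 = 30 ≥ 16 — no move.
  24: 24 XOR 14 = 22 < 24 — winning move (to 22).
  11: 11 XOR 14 = 5 < 11 — winning move (to 5).
  15: 15 XOR 14 = 1 < 15 — winning move (to 1).
  12: 12 XOR 14 = 2 < 12 — winning move (to 2).
  14: 14 XOR 14 = 0 < 14 — winning move (to 0).
That gives 5 winning moves.

5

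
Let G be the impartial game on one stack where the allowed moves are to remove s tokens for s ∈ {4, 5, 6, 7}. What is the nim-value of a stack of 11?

0

Build the Grundy sequence with g(k) = mex{g(k−s) : s ∈ {4, 5, 6, 7}, s ≤ k}:
g(0) = mex{} = 0
g(1) = mex{} = 0
g(2) = mex{} = 0
g(3) = mex{} = 0
g(4) = mex{0} = 1
g(5) = mex{0} = 1
g(6) = mex{0} = 1
g(7) = mex{0} = 1
g(8) = mex{0,1} = 2
g(9) = mex{0,1} = 2
g(10) = mex{0,1} = 2
g(11) = mex{1} = 0
So g(11) = 0.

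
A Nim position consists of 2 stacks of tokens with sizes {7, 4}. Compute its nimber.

3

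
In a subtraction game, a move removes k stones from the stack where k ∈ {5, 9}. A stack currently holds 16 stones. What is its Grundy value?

Build the Grundy sequence with g(k) = mex{g(k−s) : s ∈ {5, 9}, s ≤ k}:
k:     0  1  2  3  4  5  6  7  8  9 10 11 12 13 14 15 16
g(k):  0  0  0  0  0  1  1  1  1  1  2  2  2  2  0  0  0
So g(16) = 0.

0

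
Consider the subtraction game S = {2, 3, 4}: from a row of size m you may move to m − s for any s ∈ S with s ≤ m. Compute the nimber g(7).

Compute g(0), g(1), … for moves {2, 3, 4}:
k:     0  1  2  3  4  5  6  7
g(k):  0  0  1  1  2  2  0  0
So g(7) = 0.

0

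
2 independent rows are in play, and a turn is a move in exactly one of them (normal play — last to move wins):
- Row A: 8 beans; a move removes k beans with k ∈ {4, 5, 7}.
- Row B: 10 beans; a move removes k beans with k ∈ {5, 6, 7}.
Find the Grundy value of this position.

0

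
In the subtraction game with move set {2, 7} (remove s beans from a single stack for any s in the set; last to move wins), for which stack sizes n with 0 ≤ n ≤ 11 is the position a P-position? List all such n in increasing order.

Build the Grundy sequence with g(k) = mex{g(k−s) : s ∈ {2, 7}, s ≤ k}:
g(0) = mex{} = 0
g(1) = mex{} = 0
g(2) = mex{0} = 1
g(3) = mex{0} = 1
g(4) = mex{1} = 0
g(5) = mex{1} = 0
g(6) = mex{0} = 1
g(7) = mex{0} = 1
g(8) = mex{0,1} = 2
g(9) = mex{1} = 0
g(10) = mex{1,2} = 0
g(11) = mex{0} = 1
The P-positions (g = 0) in 0..11 are 0, 1, 4, 5, 9, 10.

0, 1, 4, 5, 9, 10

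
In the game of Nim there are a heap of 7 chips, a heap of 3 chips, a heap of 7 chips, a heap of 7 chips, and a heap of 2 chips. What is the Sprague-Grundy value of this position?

6

In binary:
  111  (7)
  011  (3)
  111  (7)
  111  (7)
  010  (2)
  ---
  110  (6)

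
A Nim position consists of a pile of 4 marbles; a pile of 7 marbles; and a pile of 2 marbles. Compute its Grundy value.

In binary:
  100  (4)
  111  (7)
  010  (2)
  ---
  001  (1)

1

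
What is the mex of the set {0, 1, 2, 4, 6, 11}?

The values 0, 1, 2 are all present; 3 is the first non-negative integer missing from the set.

3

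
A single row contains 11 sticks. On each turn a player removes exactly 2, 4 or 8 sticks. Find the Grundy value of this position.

2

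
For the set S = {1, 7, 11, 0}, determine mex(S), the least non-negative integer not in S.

2

The values 0, 1 are all present; 2 is the first non-negative integer missing from the set.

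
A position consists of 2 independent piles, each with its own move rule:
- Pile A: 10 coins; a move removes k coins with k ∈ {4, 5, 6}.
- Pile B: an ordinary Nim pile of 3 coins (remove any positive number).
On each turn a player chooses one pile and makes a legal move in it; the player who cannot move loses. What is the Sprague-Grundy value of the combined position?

Grundy values for pile A (subtraction set {4, 5, 6}):
g(0) = mex{} = 0
g(1) = mex{} = 0
g(2) = mex{} = 0
g(3) = mex{} = 0
g(4) = mex{0} = 1
g(5) = mex{0} = 1
g(6) = mex{0} = 1
g(7) = mex{0} = 1
g(8) = mex{0,1} = 2
g(9) = mex{0,1} = 2
g(10) = mex{1} = 0
So g(10) = 0.
Pile B is a plain Nim pile of size 3, so its Grundy value is 3.
The value of a disjunctive sum is the nim-sum of the parts.
Combined value = 0 XOR 3 = 3.

3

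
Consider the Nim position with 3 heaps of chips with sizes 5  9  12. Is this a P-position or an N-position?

Nim-sum: 5 ⊕ 9 ⊕ 12 = 0.
The nim-sum is 0, so this is a P-position: the player to move is in a losing position under optimal play.

P-position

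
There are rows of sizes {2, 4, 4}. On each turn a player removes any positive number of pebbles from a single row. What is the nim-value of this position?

2

Nim-sum: 2 ^ 4 ^ 4 = 2.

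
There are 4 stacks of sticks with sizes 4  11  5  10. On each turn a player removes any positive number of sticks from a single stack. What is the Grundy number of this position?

Bitwise XOR of the heap sizes:
  0100  (4)
  1011  (11)
  0101  (5)
  1010  (10)
  ----
  0000  (0)

0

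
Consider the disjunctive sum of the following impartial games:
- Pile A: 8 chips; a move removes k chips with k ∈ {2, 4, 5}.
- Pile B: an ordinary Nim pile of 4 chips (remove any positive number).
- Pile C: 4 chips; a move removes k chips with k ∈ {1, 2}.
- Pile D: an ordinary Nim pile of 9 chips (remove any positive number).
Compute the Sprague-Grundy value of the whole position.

12

Build the Grundy sequence for pile A with g(k) = mex{g(k−s) : s ∈ {2, 4, 5}, s ≤ k}:
k:     0  1  2  3  4  5  6  7  8
g(k):  0  0  1  1  2  2  3  0  0
So g(8) = 0.
Pile B is a plain Nim pile of size 4, so its Grundy value is 4.
For pile C, compute g(0), g(1), … with moves {1, 2}:
g(0) = mex{} = 0
g(1) = mex{0} = 1
g(2) = mex{0,1} = 2
g(3) = mex{1,2} = 0
g(4) = mex{0,2} = 1
So g(4) = 1.
Pile D is a plain Nim pile of size 9, so its Grundy value is 9.
By the Sprague-Grundy theorem, the Grundy value of a sum of independent games is the XOR of the component values.
Combined value = 0 ⊕ 4 ⊕ 1 ⊕ 9 = 12.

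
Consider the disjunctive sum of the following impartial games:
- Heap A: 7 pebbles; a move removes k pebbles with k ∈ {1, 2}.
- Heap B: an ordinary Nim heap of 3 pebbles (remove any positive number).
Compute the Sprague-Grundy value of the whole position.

2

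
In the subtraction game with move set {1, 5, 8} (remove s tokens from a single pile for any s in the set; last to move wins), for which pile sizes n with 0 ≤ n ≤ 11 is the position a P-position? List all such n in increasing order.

Build the Grundy sequence with g(k) = mex{g(k−s) : s ∈ {1, 5, 8}, s ≤ k}:
k:     0  1  2  3  4  5  6  7  8  9 10 11
g(k):  0  1  0  1  0  1  0  1  2  3  2  3
The P-positions (g = 0) in 0..11 are 0, 2, 4, 6.

0, 2, 4, 6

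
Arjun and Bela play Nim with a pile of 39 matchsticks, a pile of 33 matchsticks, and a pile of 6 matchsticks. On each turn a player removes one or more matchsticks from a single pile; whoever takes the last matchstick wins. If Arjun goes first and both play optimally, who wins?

Bela wins

Nim-sum: 39 ⊕ 33 ⊕ 6 = 0.
The nim-sum is 0, so this is a P-position: the player to move is in a losing position under optimal play; Arjun is about to move from it and so loses — Bela wins.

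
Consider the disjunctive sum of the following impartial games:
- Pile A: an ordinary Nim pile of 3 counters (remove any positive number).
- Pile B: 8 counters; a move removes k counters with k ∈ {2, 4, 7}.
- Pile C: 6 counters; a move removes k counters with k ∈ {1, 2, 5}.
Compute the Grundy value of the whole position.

2

Pile A is a plain Nim pile of size 3, so its Grundy value is 3.
Grundy values for pile B (subtraction set {2, 4, 7}):
g(0) = mex{} = 0
g(1) = mex{} = 0
g(2) = mex{0} = 1
g(3) = mex{0} = 1
g(4) = mex{0,1} = 2
g(5) = mex{0,1} = 2
g(6) = mex{1,2} = 0
g(7) = mex{0,1,2} = 3
g(8) = mex{0,2} = 1
So g(8) = 1.
Build the Grundy sequence for pile C with g(k) = mex{g(k−s) : s ∈ {1, 2, 5}, s ≤ k}:
g(0) = mex{} = 0
g(1) = mex{0} = 1
g(2) = mex{0,1} = 2
g(3) = mex{1,2} = 0
g(4) = mex{0,2} = 1
g(5) = mex{0,1} = 2
g(6) = mex{1,2} = 0
So g(6) = 0.
The value of a disjunctive sum is the nim-sum of the parts.
Combined value = 3 XOR 1 XOR 0 = 2.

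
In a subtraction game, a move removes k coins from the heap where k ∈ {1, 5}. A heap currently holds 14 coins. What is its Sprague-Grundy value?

0

Grundy values for subtraction set {1, 5}:
k:     0  1  2  3  4  5  6  7  8  9 10 11 12 13 14
g(k):  0  1  0  1  0  1  0  1  0  1  0  1  0  1  0
So g(14) = 0.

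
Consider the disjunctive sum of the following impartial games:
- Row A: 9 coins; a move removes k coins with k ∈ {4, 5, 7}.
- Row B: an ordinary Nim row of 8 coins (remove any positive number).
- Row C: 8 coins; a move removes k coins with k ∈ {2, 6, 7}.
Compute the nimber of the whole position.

8

Build the Grundy sequence for row A with g(k) = mex{g(k−s) : s ∈ {4, 5, 7}, s ≤ k}:
g(0) = mex{} = 0
g(1) = mex{} = 0
g(2) = mex{} = 0
g(3) = mex{} = 0
g(4) = mex{0} = 1
g(5) = mex{0} = 1
g(6) = mex{0} = 1
g(7) = mex{0} = 1
g(8) = mex{0,1} = 2
g(9) = mex{0,1} = 2
So g(9) = 2.
Row B is a plain Nim row of size 8, so its Grundy value is 8.
For row C, compute g(0), g(1), … with moves {2, 6, 7}:
g(0) = mex{} = 0
g(1) = mex{} = 0
g(2) = mex{0} = 1
g(3) = mex{0} = 1
g(4) = mex{1} = 0
g(5) = mex{1} = 0
g(6) = mex{0} = 1
g(7) = mex{0} = 1
g(8) = mex{0,1} = 2
So g(8) = 2.
The value of a disjunctive sum is the nim-sum of the parts.
Combined value = 2 XOR 8 XOR 2 = 8.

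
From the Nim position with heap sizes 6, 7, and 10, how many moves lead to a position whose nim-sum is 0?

1

In binary:
  0110  (6)
  0111  (7)
  1010  (10)
  ----
  1011  (11)
The overall nim-sum is X = 11. A heap of size p has a winning move iff p XOR X < p (reduce it to p XOR X).
  6: 6 XOR 11 = 13 ≥ 6 — no move.
  7: 7 XOR 11 = 12 ≥ 7 — no move.
  10: 10 XOR 11 = 1 < 10 — winning move (to 1).
That gives 1 winning move.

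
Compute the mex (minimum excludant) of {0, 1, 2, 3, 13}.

The values 0, 1, 2, 3 are all present; 4 is the first non-negative integer missing from the set.

4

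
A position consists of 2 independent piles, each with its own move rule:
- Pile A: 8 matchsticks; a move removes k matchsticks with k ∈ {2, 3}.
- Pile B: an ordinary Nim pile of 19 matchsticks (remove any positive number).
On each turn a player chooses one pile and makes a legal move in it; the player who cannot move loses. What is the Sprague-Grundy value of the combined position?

18

Build the Grundy sequence for pile A with g(k) = mex{g(k−s) : s ∈ {2, 3}, s ≤ k}:
k:     0  1  2  3  4  5  6  7  8
g(k):  0  0  1  1  2  0  0  1  1
So g(8) = 1.
Pile B is a plain Nim pile of size 19, so its Grundy value is 19.
By the Sprague-Grundy theorem, the Grundy value of a sum of independent games is the XOR of the component values.
Combined value = 1 XOR 19 = 18.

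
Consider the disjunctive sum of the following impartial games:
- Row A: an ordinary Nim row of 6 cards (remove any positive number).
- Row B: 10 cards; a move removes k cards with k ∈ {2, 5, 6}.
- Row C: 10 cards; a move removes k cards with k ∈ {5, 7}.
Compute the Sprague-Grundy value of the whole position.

5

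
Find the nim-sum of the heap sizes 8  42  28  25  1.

38

Bitwise XOR of the heap sizes:
  001000  (8)
  101010  (42)
  011100  (28)
  011001  (25)
  000001  (1)
  ------
  100110  (38)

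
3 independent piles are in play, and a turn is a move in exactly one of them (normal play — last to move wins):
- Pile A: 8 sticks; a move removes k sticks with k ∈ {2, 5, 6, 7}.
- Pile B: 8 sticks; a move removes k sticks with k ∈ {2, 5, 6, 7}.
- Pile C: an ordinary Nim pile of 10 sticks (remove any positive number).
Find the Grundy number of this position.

Grundy values for pile A (subtraction set {2, 5, 6, 7}):
k:     0  1  2  3  4  5  6  7  8
g(k):  0  0  1  1  0  2  1  3  2
So g(8) = 2.
Grundy values for pile B (subtraction set {2, 5, 6, 7}):
k:     0  1  2  3  4  5  6  7  8
g(k):  0  0  1  1  0  2  1  3  2
So g(8) = 2.
Pile C is a plain Nim pile of size 10, so its Grundy value is 10.
By the Sprague-Grundy theorem, the Grundy value of a sum of independent games is the XOR of the component values.
Combined value = 2 ⊕ 2 ⊕ 10 = 10.

10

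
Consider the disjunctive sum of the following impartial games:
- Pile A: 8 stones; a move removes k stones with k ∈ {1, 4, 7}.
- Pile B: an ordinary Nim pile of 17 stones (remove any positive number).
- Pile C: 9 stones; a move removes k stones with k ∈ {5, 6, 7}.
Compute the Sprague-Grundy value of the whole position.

16

For pile A, compute g(0), g(1), … with moves {1, 4, 7}:
g(0) = mex{} = 0
g(1) = mex{0} = 1
g(2) = mex{1} = 0
g(3) = mex{0} = 1
g(4) = mex{0,1} = 2
g(5) = mex{1,2} = 0
g(6) = mex{0} = 1
g(7) = mex{0,1} = 2
g(8) = mex{1,2} = 0
So g(8) = 0.
Pile B is a plain Nim pile of size 17, so its Grundy value is 17.
For pile C, compute g(0), g(1), … with moves {5, 6, 7}:
g(0) = mex{} = 0
g(1) = mex{} = 0
g(2) = mex{} = 0
g(3) = mex{} = 0
g(4) = mex{} = 0
g(5) = mex{0} = 1
g(6) = mex{0} = 1
g(7) = mex{0} = 1
g(8) = mex{0} = 1
g(9) = mex{0} = 1
So g(9) = 1.
The value of a disjunctive sum is the nim-sum of the parts.
Combined value = 0 XOR 17 XOR 1 = 16.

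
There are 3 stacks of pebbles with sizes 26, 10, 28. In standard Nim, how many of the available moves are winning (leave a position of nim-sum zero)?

3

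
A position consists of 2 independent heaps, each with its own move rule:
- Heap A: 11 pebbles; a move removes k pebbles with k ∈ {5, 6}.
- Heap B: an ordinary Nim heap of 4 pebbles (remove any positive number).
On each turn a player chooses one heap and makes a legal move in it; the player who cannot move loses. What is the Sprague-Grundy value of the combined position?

4

Grundy values for heap A (subtraction set {5, 6}):
k:     0  1  2  3  4  5  6  7  8  9 10 11
g(k):  0  0  0  0  0  1  1  1  1  1  2  0
So g(11) = 0.
Heap B is a plain Nim heap of size 4, so its Grundy value is 4.
By the Sprague-Grundy theorem, the Grundy value of a sum of independent games is the XOR of the component values.
Combined value = 0 ⊕ 4 = 4.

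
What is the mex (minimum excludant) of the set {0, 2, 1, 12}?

The values 0, 1, 2 are all present; 3 is the first non-negative integer missing from the set.

3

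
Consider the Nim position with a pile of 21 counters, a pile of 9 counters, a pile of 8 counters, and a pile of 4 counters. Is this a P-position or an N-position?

N-position

Write each in binary and XOR column by column:
  10101  (21)
  01001  (9)
  01000  (8)
  00100  (4)
  -----
  10000  (16)
The nim-sum is 16 ≠ 0, so this is an N-position: the player to move can win.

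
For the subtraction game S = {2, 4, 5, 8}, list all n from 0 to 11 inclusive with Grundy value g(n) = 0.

0, 1, 7, 10

Compute g(0), g(1), … for moves {2, 4, 5, 8}:
g(0) = mex{} = 0
g(1) = mex{} = 0
g(2) = mex{0} = 1
g(3) = mex{0} = 1
g(4) = mex{0,1} = 2
g(5) = mex{0,1} = 2
g(6) = mex{0,1,2} = 3
g(7) = mex{1,2} = 0
g(8) = mex{0,1,2,3} = 4
g(9) = mex{0,2} = 1
g(10) = mex{1,2,3,4} = 0
g(11) = mex{0,1,3} = 2
The P-positions (g = 0) in 0..11 are 0, 1, 7, 10.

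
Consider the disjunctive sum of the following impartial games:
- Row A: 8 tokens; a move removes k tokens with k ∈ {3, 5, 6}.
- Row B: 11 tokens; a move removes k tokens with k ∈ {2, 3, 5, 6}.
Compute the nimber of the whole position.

3

Grundy values for row A (subtraction set {3, 5, 6}):
k:     0  1  2  3  4  5  6  7  8
g(k):  0  0  0  1  1  1  2  2  2
So g(8) = 2.
Build the Grundy sequence for row B with g(k) = mex{g(k−s) : s ∈ {2, 3, 5, 6}, s ≤ k}:
g(0) = mex{} = 0
g(1) = mex{} = 0
g(2) = mex{0} = 1
g(3) = mex{0} = 1
g(4) = mex{0,1} = 2
g(5) = mex{0,1} = 2
g(6) = mex{0,1,2} = 3
g(7) = mex{0,1,2} = 3
g(8) = mex{1,2,3} = 0
g(9) = mex{1,2,3} = 0
g(10) = mex{0,2,3} = 1
g(11) = mex{0,2,3} = 1
So g(11) = 1.
By the Sprague-Grundy theorem, the Grundy value of a sum of independent games is the XOR of the component values.
Combined value = 2 XOR 1 = 3.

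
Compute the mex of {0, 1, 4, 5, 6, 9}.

2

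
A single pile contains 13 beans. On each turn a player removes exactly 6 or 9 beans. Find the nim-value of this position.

Grundy values for subtraction set {6, 9}:
k:     0  1  2  3  4  5  6  7  8  9 10 11 12 13
g(k):  0  0  0  0  0  0  1  1  1  1  1  1  2  2
So g(13) = 2.

2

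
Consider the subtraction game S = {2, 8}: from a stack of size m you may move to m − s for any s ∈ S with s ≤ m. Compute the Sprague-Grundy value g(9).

2

Compute g(0), g(1), … for moves {2, 8}:
g(0) = mex{} = 0
g(1) = mex{} = 0
g(2) = mex{0} = 1
g(3) = mex{0} = 1
g(4) = mex{1} = 0
g(5) = mex{1} = 0
g(6) = mex{0} = 1
g(7) = mex{0} = 1
g(8) = mex{0,1} = 2
g(9) = mex{0,1} = 2
So g(9) = 2.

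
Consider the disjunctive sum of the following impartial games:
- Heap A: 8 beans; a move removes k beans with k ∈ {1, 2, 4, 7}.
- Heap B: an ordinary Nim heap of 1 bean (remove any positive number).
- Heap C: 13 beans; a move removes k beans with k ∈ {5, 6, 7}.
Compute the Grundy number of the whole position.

3

Build the Grundy sequence for heap A with g(k) = mex{g(k−s) : s ∈ {1, 2, 4, 7}, s ≤ k}:
k:     0  1  2  3  4  5  6  7  8
g(k):  0  1  2  0  1  2  0  1  2
So g(8) = 2.
Heap B is a plain Nim heap of size 1, so its Grundy value is 1.
Build the Grundy sequence for heap C with g(k) = mex{g(k−s) : s ∈ {5, 6, 7}, s ≤ k}:
k:     0  1  2  3  4  5  6  7  8  9 10 11 12 13
g(k):  0  0  0  0  0  1  1  1  1  1  2  2  0  0
So g(13) = 0.
The value of a disjunctive sum is the nim-sum of the parts.
Combined value = 2 XOR 1 XOR 0 = 3.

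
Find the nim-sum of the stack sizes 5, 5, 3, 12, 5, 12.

6

Nim-sum: 5 XOR 5 XOR 3 XOR 12 XOR 5 XOR 12 = 6.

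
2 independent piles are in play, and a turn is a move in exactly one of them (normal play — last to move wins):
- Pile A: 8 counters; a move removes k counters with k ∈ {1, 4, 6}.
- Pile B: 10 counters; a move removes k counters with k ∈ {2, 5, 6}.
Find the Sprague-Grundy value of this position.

0

Build the Grundy sequence for pile A with g(k) = mex{g(k−s) : s ∈ {1, 4, 6}, s ≤ k}:
g(0) = mex{} = 0
g(1) = mex{0} = 1
g(2) = mex{1} = 0
g(3) = mex{0} = 1
g(4) = mex{0,1} = 2
g(5) = mex{1,2} = 0
g(6) = mex{0} = 1
g(7) = mex{1} = 0
g(8) = mex{0,2} = 1
So g(8) = 1.
For pile B, compute g(0), g(1), … with moves {2, 5, 6}:
k:     0  1  2  3  4  5  6  7  8  9 10
g(k):  0  0  1  1  0  2  1  3  0  2  1
So g(10) = 1.
By the Sprague-Grundy theorem, the Grundy value of a sum of independent games is the XOR of the component values.
Combined value = 1 ⊕ 1 = 0.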